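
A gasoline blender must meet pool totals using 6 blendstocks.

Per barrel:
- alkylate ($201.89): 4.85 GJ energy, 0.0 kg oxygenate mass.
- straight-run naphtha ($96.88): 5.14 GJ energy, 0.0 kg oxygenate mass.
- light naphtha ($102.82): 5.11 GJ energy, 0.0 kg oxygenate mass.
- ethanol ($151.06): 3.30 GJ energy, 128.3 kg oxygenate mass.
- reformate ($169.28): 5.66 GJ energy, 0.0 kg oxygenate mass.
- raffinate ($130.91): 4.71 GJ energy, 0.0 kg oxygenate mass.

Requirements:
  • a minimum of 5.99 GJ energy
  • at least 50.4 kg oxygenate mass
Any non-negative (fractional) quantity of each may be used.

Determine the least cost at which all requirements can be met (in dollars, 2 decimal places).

Let x1 = barrels of alkylate, x2 = barrels of straight-run naphtha, x3 = barrels of light naphtha, x4 = barrels of ethanol, x5 = barrels of reformate, x6 = barrels of raffinate.
Minimise 201.89x1 + 96.88x2 + 102.82x3 + 151.06x4 + 169.28x5 + 130.91x6 subject to:
  4.85x1 + 5.14x2 + 5.11x3 + 3.3x4 + 5.66x5 + 4.71x6 ≥ 5.99   (energy)
  128.3x4 ≥ 50.4   (oxygenate mass)
  x1, x2, x3, x4, x5, x6 ≥ 0.
The minimum-cost mix takes nothing from alkylate, light naphtha, reformate, raffinate — only straight-run naphtha, ethanol. Binding constraints: energy and oxygenate mass.
So straight-run naphtha = 0.9132 barrels, ethanol = 0.3928 barrels.
Objective = 96.88·0.9132 + 151.06·0.3928 = 147.8072.

$147.81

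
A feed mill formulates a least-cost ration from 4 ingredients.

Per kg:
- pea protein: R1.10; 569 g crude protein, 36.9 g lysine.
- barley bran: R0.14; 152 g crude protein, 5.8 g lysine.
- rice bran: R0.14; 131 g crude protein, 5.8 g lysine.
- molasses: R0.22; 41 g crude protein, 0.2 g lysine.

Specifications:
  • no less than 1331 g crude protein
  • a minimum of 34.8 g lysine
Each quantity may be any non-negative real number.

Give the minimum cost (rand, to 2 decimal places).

Let x1 = kg of pea protein, x2 = kg of barley bran, x3 = kg of rice bran, x4 = kg of molasses.
Minimize 1.1x1 + 0.14x2 + 0.14x3 + 0.22x4 s.t.:
  569x1 + 152x2 + 131x3 + 41x4 ≥ 1331   (crude protein)
  36.9x1 + 5.8x2 + 5.8x3 + 0.2x4 ≥ 34.8   (lysine)
  x1, x2, x3, x4 ≥ 0.
The cheapest feasible vertex uses only barley bran; pea protein, rice bran, molasses are not used. There the crude protein constraint is tight.
Solving gives x2 = 8.757.
Hence cost = 0.14·8.757 = R1.2260.

R1.23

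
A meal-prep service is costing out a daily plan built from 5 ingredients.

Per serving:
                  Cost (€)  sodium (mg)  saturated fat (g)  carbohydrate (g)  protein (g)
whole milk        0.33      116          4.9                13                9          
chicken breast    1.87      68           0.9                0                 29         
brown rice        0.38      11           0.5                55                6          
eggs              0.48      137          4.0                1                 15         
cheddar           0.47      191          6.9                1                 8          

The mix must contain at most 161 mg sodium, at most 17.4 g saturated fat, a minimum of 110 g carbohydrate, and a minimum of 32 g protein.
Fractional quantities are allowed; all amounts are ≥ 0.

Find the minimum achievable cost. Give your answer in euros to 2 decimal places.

Let x1 = servings of whole milk, x2 = servings of chicken breast, x3 = servings of brown rice, x4 = servings of eggs, x5 = servings of cheddar.
min 0.33x1 + 1.87x2 + 0.38x3 + 0.48x4 + 0.47x5 s.t.:
  116x1 + 68x2 + 11x3 + 137x4 + 191x5 ≤ 161   (sodium)
  4.9x1 + 0.9x2 + 0.5x3 + 4x4 + 6.9x5 ≤ 17.4   (saturated fat)
  13x1 + 55x3 + 1x4 + 1x5 ≥ 110   (carbohydrate)
  9x1 + 29x2 + 6x3 + 15x4 + 8x5 ≥ 32   (protein)
  x1, x2, x3, x4, x5 ≥ 0.
The optimal basis is {brown rice, eggs}; whole milk, chicken breast, cheddar drop out. There the sodium and protein constraints are tight.
Solving gives x3 = 2.997, x4 = 0.9346.
Objective = 0.38·2.997 + 0.48·0.9346 = 1.5875.

€1.59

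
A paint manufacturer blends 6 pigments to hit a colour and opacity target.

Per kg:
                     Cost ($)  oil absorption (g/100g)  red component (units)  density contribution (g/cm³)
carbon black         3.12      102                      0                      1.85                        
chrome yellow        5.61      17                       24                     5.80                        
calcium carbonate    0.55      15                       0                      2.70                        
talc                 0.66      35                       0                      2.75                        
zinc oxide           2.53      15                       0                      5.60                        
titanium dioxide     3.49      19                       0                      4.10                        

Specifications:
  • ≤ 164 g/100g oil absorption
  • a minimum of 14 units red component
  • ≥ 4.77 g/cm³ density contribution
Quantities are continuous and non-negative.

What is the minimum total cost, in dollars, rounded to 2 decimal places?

$3.55

Treat it as an LP. Let x1 = kg of carbon black, x2 = kg of chrome yellow, x3 = kg of calcium carbonate, x4 = kg of talc, x5 = kg of zinc oxide, x6 = kg of titanium dioxide.
min 3.12x1 + 5.61x2 + 0.55x3 + 0.66x4 + 2.53x5 + 3.49x6 with:
  102x1 + 17x2 + 15x3 + 35x4 + 15x5 + 19x6 ≤ 164   (oil absorption)
  24x2 ≥ 14   (red component)
  1.85x1 + 5.8x2 + 2.7x3 + 2.75x4 + 5.6x5 + 4.1x6 ≥ 4.77   (density contribution)
  x1, x2, x3, x4, x5, x6 ≥ 0.
The minimum-cost mix takes nothing from carbon black, talc, zinc oxide, titanium dioxide — only chrome yellow, calcium carbonate. There the red component and density contribution constraints are tight.
Solving gives x2 = 0.5833, x3 = 0.5136.
Objective = 5.61·0.5833 + 0.55·0.5136 = 3.5548.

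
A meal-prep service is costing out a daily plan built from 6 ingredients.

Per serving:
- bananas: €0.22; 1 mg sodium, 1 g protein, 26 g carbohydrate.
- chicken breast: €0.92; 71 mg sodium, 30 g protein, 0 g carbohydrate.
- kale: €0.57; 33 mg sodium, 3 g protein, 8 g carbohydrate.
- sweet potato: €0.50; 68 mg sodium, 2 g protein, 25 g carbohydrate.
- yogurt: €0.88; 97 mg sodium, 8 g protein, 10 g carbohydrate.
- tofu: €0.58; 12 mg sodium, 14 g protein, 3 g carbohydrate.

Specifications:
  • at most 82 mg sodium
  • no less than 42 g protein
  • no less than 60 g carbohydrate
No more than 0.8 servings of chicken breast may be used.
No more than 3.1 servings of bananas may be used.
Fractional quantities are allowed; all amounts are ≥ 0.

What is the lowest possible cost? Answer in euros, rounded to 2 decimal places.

€1.87

Let x1 = servings of bananas, x2 = servings of chicken breast, x3 = servings of kale, x4 = servings of sweet potato, x5 = servings of yogurt, x6 = servings of tofu.
Minimize 0.22x1 + 0.92x2 + 0.57x3 + 0.5x4 + 0.88x5 + 0.58x6 with:
  1x1 + 71x2 + 33x3 + 68x4 + 97x5 + 12x6 ≤ 82   (sodium)
  1x1 + 30x2 + 3x3 + 2x4 + 8x5 + 14x6 ≥ 42   (protein)
  26x1 + 8x3 + 25x4 + 10x5 + 3x6 ≥ 60   (carbohydrate)
  x2 ≤ 0.8
  x1 ≤ 3.1
  x1, x2, x3, x4, x5, x6 ≥ 0.
The minimum-cost mix takes nothing from kale, sweet potato, yogurt — only bananas, chicken breast, tofu. Binding constraints: protein, carbohydrate, the chicken breast cap.
Solving gives x1 = 2.177, x2 = 0.8, x6 = 1.13.
Hence cost = 0.22·2.177 + 0.92·0.8 + 0.58·1.13 = €1.8703.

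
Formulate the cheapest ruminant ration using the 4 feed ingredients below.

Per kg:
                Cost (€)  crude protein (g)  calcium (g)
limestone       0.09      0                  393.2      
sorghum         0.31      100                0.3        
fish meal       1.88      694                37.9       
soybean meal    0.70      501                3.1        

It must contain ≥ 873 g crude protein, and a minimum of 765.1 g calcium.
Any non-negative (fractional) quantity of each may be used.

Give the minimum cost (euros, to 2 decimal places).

This is a linear program. Let x1 = kg of limestone, x2 = kg of sorghum, x3 = kg of fish meal, x4 = kg of soybean meal.
min 0.09x1 + 0.31x2 + 1.88x3 + 0.7x4 subject to:
  100x2 + 694x3 + 501x4 ≥ 873   (crude protein)
  393.2x1 + 0.3x2 + 37.9x3 + 3.1x4 ≥ 765.1   (calcium)
  x1, x2, x3, x4 ≥ 0.
The cheapest feasible vertex uses only limestone, soybean meal; sorghum, fish meal are not used. The crude protein and calcium requirements are met with equality.
Optimal quantities: limestone = 1.932 kg, soybean meal = 1.743 kg.
Total cost: 0.09·1.932 + 0.7·1.743 = 1.3940.

€1.39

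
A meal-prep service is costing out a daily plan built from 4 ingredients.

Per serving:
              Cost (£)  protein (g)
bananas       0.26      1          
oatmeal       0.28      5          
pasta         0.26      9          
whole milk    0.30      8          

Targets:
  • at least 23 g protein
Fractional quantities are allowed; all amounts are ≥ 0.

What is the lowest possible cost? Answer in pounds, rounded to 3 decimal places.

Set it up as a linear program. Let x1 = servings of bananas, x2 = servings of oatmeal, x3 = servings of pasta, x4 = servings of whole milk.
min 0.26x1 + 0.28x2 + 0.26x3 + 0.3x4 with:
  1x1 + 5x2 + 9x3 + 8x4 ≥ 23   (protein)
  x1, x2, x3, x4 ≥ 0.
At the optimum only pasta is positive (bananas, oatmeal, whole milk = 0). Binding constraint: protein.
Solving gives x3 = 2.5556.
Total cost: 0.26·2.5556 = 0.66446.

£0.664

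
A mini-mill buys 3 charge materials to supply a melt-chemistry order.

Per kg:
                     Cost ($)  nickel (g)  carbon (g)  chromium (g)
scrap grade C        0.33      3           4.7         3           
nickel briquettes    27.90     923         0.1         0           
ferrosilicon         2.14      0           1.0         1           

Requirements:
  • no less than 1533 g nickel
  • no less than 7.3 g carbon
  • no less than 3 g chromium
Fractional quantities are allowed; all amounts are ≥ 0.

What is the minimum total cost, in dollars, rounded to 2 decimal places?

$46.70

Set it up as a linear program. Let x1 = kg of scrap grade C, x2 = kg of nickel briquettes, x3 = kg of ferrosilicon.
Minimise 0.33x1 + 27.9x2 + 2.14x3 with:
  3x1 + 923x2 ≥ 1533   (nickel)
  4.7x1 + 0.1x2 + 1x3 ≥ 7.3   (carbon)
  3x1 + 1x3 ≥ 3   (chromium)
  x1, x2, x3 ≥ 0.
The minimum-cost mix takes nothing from ferrosilicon — only scrap grade C, nickel briquettes. There the nickel and carbon constraints are tight.
Optimal quantities: scrap grade C = 1.518 kg, nickel briquettes = 1.656 kg.
Objective = 0.33·1.518 + 27.9·1.656 = 46.7033.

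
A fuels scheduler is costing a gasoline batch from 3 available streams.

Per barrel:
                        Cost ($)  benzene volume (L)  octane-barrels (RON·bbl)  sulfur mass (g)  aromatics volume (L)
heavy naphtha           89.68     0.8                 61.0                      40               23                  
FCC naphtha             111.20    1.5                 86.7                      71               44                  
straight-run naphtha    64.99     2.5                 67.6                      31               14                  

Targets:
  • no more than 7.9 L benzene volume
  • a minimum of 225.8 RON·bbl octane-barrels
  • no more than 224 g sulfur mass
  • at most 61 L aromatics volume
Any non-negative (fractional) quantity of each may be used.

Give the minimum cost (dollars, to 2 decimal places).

This is a linear program. Let x1 = barrels of heavy naphtha, x2 = barrels of FCC naphtha, x3 = barrels of straight-run naphtha.
Minimize 89.68x1 + 111.2x2 + 64.99x3 subject to:
  0.8x1 + 1.5x2 + 2.5x3 ≤ 7.9   (benzene volume)
  61x1 + 86.7x2 + 67.6x3 ≥ 225.8   (octane-barrels)
  40x1 + 71x2 + 31x3 ≤ 224   (sulfur mass)
  23x1 + 44x2 + 14x3 ≤ 61   (aromatics volume)
  x1, x2, x3 ≥ 0.
The optimal basis is {FCC naphtha, straight-run naphtha}; heavy naphtha drops out. The benzene volume and octane-barrels requirements are met with equality.
Solving gives x2 = 0.26407, x3 = 3.0016.
Cost = 111.2·0.26407 + 64.99·3.0016 = 224.4386.

$224.44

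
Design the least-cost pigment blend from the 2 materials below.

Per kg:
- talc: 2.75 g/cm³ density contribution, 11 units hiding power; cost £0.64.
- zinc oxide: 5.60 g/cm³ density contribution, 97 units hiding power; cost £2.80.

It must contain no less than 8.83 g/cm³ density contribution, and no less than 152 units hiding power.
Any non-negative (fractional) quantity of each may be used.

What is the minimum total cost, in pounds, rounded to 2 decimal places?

This is a linear program. Let x1 = kg of talc, x2 = kg of zinc oxide.
min 0.64x1 + 2.8x2 with:
  2.75x1 + 5.6x2 ≥ 8.83   (density contribution)
  11x1 + 97x2 ≥ 152   (hiding power)
  x1, x2 ≥ 0.
Both inputs are positive at the optimum. Binding constraints: density contribution and hiding power.
So talc = 0.02588 kg, zinc oxide = 1.564 kg.
Hence cost = 0.64·0.02588 + 2.8·1.564 = £4.3958.

£4.40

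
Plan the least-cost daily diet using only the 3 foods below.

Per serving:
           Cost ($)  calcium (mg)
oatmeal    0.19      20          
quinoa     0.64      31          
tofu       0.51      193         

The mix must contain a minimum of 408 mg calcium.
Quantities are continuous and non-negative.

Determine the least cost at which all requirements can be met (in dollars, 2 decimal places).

$1.08

Let x1 = servings of oatmeal, x2 = servings of quinoa, x3 = servings of tofu.
Minimize 0.19x1 + 0.64x2 + 0.51x3 subject to:
  20x1 + 31x2 + 193x3 ≥ 408   (calcium)
  x1, x2, x3 ≥ 0.
The minimum-cost mix takes nothing from oatmeal, quinoa — only tofu. Binding constraint: calcium.
Optimal quantities: tofu = 2.114 servings.
Total cost: 0.51·2.114 = 1.0781.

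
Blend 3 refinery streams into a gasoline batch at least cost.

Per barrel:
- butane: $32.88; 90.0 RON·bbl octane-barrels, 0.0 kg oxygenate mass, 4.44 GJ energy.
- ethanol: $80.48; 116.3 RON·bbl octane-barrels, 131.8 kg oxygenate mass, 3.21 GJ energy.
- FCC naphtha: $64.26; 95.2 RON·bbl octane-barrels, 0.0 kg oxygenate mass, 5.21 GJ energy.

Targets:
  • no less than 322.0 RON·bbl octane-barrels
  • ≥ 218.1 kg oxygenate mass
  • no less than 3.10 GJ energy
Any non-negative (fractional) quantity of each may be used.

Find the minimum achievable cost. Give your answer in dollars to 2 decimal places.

$180.51

Set it up as a linear program. Let x1 = barrels of butane, x2 = barrels of ethanol, x3 = barrels of FCC naphtha.
Minimise 32.88x1 + 80.48x2 + 64.26x3 s.t.:
  90x1 + 116.3x2 + 95.2x3 ≥ 322   (octane-barrels)
  131.8x2 ≥ 218.1   (oxygenate mass)
  4.44x1 + 3.21x2 + 5.21x3 ≥ 3.1   (energy)
  x1, x2, x3 ≥ 0.
The minimum-cost mix takes nothing from FCC naphtha — only butane, ethanol. There the octane-barrels and oxygenate mass constraints are tight.
So butane = 1.439 barrels, ethanol = 1.655 barrels.
Hence cost = 32.88·1.439 + 80.48·1.655 = $180.5087.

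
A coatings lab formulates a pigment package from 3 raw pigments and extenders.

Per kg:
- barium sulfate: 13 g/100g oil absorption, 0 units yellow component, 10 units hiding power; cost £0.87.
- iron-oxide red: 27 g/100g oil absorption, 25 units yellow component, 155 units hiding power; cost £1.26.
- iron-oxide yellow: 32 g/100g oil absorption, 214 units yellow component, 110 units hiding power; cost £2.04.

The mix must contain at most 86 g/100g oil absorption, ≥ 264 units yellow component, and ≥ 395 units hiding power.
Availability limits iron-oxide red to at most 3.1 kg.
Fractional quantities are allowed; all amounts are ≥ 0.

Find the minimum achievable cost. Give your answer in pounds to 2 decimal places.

Let x1 = kg of barium sulfate, x2 = kg of iron-oxide red, x3 = kg of iron-oxide yellow.
Minimize 0.87x1 + 1.26x2 + 2.04x3 with:
  13x1 + 27x2 + 32x3 ≤ 86   (oil absorption)
  25x2 + 214x3 ≥ 264   (yellow component)
  10x1 + 155x2 + 110x3 ≥ 395   (hiding power)
  x2 ≤ 3.1
  x1, x2, x3 ≥ 0.
The cheapest feasible vertex uses only iron-oxide red, iron-oxide yellow; barium sulfate is not used. There the yellow component and hiding power constraints are tight.
Optimal quantities: iron-oxide red = 1.824 kg, iron-oxide yellow = 1.021 kg.
Hence cost = 1.26·1.824 + 2.04·1.021 = £4.3811.

£4.38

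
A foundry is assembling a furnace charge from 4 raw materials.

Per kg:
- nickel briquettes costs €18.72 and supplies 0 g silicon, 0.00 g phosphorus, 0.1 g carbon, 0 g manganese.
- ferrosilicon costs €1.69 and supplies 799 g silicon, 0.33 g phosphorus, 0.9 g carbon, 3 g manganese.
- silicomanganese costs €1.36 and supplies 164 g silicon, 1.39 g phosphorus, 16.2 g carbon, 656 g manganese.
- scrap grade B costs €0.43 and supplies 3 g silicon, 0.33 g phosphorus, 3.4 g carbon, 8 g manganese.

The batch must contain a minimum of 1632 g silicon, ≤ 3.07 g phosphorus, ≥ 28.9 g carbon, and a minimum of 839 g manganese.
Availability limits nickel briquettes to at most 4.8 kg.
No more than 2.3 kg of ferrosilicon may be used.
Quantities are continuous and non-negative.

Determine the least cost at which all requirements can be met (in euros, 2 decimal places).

Let x1 = kg of nickel briquettes, x2 = kg of ferrosilicon, x3 = kg of silicomanganese, x4 = kg of scrap grade B.
Minimise 18.72x1 + 1.69x2 + 1.36x3 + 0.43x4 subject to:
  799x2 + 164x3 + 3x4 ≥ 1632   (silicon)
  0.33x2 + 1.39x3 + 0.33x4 ≤ 3.07   (phosphorus)
  0.1x1 + 0.9x2 + 16.2x3 + 3.4x4 ≥ 28.9   (carbon)
  3x2 + 656x3 + 8x4 ≥ 839   (manganese)
  x1 ≤ 4.8
  x2 ≤ 2.3
  x1, x2, x3, x4 ≥ 0.
At the optimum only ferrosilicon, silicomanganese are positive (nickel briquettes, scrap grade B = 0). The silicon and carbon requirements are met with equality.
Optimal quantities: ferrosilicon = 1.696 kg, silicomanganese = 1.69 kg.
Hence cost = 1.69·1.696 + 1.36·1.69 = €5.1646.

€5.16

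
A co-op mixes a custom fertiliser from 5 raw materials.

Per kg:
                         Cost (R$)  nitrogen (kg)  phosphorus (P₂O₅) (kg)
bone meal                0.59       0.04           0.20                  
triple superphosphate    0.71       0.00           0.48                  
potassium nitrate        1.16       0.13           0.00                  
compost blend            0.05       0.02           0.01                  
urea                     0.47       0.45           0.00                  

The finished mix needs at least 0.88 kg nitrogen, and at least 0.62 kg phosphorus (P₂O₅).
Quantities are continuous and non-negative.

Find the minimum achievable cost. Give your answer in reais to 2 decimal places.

R$1.84

Let x1 = kg of bone meal, x2 = kg of triple superphosphate, x3 = kg of potassium nitrate, x4 = kg of compost blend, x5 = kg of urea.
Minimize 0.59x1 + 0.71x2 + 1.16x3 + 0.05x4 + 0.47x5 with:
  0.04x1 + 0.13x3 + 0.02x4 + 0.45x5 ≥ 0.88   (nitrogen)
  0.2x1 + 0.48x2 + 0.01x4 ≥ 0.62   (phosphorus (P₂O₅))
  x1, x2, x3, x4, x5 ≥ 0.
The minimum-cost mix takes nothing from bone meal, potassium nitrate, compost blend — only triple superphosphate, urea. There the nitrogen and phosphorus (P₂O₅) constraints are tight.
So triple superphosphate = 1.292 kg, urea = 1.956 kg.
Cost = 0.71·1.292 + 0.47·1.956 = 1.8366.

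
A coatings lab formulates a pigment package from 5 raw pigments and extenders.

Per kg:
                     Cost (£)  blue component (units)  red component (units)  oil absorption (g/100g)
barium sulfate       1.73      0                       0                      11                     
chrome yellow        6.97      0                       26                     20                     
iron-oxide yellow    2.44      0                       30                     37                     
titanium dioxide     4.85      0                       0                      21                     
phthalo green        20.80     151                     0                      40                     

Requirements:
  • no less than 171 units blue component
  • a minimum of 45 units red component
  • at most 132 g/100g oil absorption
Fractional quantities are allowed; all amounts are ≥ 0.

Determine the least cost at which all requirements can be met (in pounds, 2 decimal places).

£27.21

Let x1 = kg of barium sulfate, x2 = kg of chrome yellow, x3 = kg of iron-oxide yellow, x4 = kg of titanium dioxide, x5 = kg of phthalo green.
min 1.73x1 + 6.97x2 + 2.44x3 + 4.85x4 + 20.8x5 with:
  151x5 ≥ 171   (blue component)
  26x2 + 30x3 ≥ 45   (red component)
  11x1 + 20x2 + 37x3 + 21x4 + 40x5 ≤ 132   (oil absorption)
  x1, x2, x3, x4, x5 ≥ 0.
The minimum-cost mix takes nothing from barium sulfate, chrome yellow, titanium dioxide — only iron-oxide yellow, phthalo green. There the blue component and red component constraints are tight.
So iron-oxide yellow = 1.5 kg, phthalo green = 1.132 kg.
Total cost: 2.44·1.5 + 20.8·1.132 = 27.2056.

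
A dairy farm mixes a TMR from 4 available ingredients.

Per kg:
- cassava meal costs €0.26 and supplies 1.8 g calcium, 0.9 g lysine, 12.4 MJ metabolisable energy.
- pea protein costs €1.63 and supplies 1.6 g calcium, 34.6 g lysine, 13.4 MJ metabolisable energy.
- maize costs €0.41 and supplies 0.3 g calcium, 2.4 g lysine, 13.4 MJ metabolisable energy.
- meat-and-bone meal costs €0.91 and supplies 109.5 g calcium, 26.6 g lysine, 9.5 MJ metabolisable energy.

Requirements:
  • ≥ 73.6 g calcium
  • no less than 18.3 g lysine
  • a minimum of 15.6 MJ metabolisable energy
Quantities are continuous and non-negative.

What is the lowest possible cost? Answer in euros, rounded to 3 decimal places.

€0.798

Treat it as an LP. Let x1 = kg of cassava meal, x2 = kg of pea protein, x3 = kg of maize, x4 = kg of meat-and-bone meal.
min 0.26x1 + 1.63x2 + 0.41x3 + 0.91x4 subject to:
  1.8x1 + 1.6x2 + 0.3x3 + 109.5x4 ≥ 73.6   (calcium)
  0.9x1 + 34.6x2 + 2.4x3 + 26.6x4 ≥ 18.3   (lysine)
  12.4x1 + 13.4x2 + 13.4x3 + 9.5x4 ≥ 15.6   (metabolisable energy)
  x1, x2, x3, x4 ≥ 0.
The minimum-cost mix takes nothing from pea protein, maize — only cassava meal, meat-and-bone meal. Binding constraints: lysine and metabolisable energy.
Solving gives x1 = 0.7504, x4 = 0.6626.
Hence cost = 0.26·0.7504 + 0.91·0.6626 = €0.79807.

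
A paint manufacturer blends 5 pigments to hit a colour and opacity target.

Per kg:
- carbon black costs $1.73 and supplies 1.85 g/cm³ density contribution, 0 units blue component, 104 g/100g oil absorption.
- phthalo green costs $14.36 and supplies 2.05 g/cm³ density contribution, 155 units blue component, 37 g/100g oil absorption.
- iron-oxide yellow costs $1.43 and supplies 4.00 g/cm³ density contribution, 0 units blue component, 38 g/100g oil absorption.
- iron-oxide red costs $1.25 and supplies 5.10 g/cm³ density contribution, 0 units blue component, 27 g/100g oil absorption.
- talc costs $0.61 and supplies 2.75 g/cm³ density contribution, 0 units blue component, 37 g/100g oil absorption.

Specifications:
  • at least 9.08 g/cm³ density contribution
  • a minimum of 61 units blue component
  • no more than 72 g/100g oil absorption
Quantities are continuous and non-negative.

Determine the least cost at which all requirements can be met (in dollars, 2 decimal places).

Set it up as a linear program. Let x1 = kg of carbon black, x2 = kg of phthalo green, x3 = kg of iron-oxide yellow, x4 = kg of iron-oxide red, x5 = kg of talc.
Minimise 1.73x1 + 14.36x2 + 1.43x3 + 1.25x4 + 0.61x5 with:
  1.85x1 + 2.05x2 + 4x3 + 5.1x4 + 2.75x5 ≥ 9.08   (density contribution)
  155x2 ≥ 61   (blue component)
  104x1 + 37x2 + 38x3 + 27x4 + 37x5 ≤ 72   (oil absorption)
  x1, x2, x3, x4, x5 ≥ 0.
The cheapest feasible vertex uses only phthalo green, iron-oxide red, talc; carbon black, iron-oxide yellow are not used. The density contribution, blue component, oil absorption requirements are met with equality.
Solving gives x2 = 0.3935, x4 = 1.294, x5 = 0.6078.
Objective = 14.36·0.3935 + 1.25·1.294 + 0.61·0.6078 = 7.6389.

$7.64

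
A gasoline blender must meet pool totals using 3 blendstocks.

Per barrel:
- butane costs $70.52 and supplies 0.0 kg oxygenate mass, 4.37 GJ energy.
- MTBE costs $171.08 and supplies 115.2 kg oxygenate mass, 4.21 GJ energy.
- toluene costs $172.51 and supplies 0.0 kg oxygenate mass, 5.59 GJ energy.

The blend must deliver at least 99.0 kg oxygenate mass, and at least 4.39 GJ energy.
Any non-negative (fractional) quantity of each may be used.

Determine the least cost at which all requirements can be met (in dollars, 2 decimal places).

Let x1 = barrels of butane, x2 = barrels of MTBE, x3 = barrels of toluene.
Minimize 70.52x1 + 171.08x2 + 172.51x3 s.t.:
  115.2x2 ≥ 99   (oxygenate mass)
  4.37x1 + 4.21x2 + 5.59x3 ≥ 4.39   (energy)
  x1, x2, x3 ≥ 0.
The cheapest feasible vertex uses only butane, MTBE; toluene is not used. The oxygenate mass and energy requirements are met with equality.
That vertex is x1 = 0.17667, x2 = 0.85938.
Objective = 70.52·0.17667 + 171.08·0.85938 = 159.4815.

$159.48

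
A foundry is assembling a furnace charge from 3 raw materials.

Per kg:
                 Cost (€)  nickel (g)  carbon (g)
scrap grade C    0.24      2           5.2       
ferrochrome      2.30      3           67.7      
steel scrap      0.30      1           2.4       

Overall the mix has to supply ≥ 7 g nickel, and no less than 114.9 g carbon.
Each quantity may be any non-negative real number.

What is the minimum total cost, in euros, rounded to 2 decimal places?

€3.97

Set it up as a linear program. Let x1 = kg of scrap grade C, x2 = kg of ferrochrome, x3 = kg of steel scrap.
Minimise 0.24x1 + 2.3x2 + 0.3x3 with:
  2x1 + 3x2 + 1x3 ≥ 7   (nickel)
  5.2x1 + 67.7x2 + 2.4x3 ≥ 114.9   (carbon)
  x1, x2, x3 ≥ 0.
The minimum-cost mix takes nothing from steel scrap — only scrap grade C, ferrochrome. The nickel and carbon requirements are met with equality.
Optimal quantities: scrap grade C = 1.078 kg, ferrochrome = 1.614 kg.
Objective = 0.24·1.078 + 2.3·1.614 = 3.9709.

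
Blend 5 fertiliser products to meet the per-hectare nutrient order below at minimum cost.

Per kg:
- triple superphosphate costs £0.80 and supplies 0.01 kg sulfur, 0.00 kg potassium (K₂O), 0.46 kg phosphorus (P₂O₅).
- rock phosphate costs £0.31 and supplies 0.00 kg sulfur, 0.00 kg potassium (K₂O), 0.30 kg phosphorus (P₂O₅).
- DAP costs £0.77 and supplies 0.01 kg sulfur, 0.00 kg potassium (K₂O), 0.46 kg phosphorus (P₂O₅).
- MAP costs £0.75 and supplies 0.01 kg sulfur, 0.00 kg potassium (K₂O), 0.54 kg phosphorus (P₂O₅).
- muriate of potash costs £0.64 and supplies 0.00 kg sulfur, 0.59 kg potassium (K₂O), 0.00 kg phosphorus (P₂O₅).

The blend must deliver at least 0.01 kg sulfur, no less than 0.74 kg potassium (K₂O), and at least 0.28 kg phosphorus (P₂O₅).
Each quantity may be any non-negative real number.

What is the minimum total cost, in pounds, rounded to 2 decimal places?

£1.55

This is a linear program. Let x1 = kg of triple superphosphate, x2 = kg of rock phosphate, x3 = kg of DAP, x4 = kg of MAP, x5 = kg of muriate of potash.
min 0.8x1 + 0.31x2 + 0.77x3 + 0.75x4 + 0.64x5 with:
  0.01x1 + 0.01x3 + 0.01x4 ≥ 0.01   (sulfur)
  0.59x5 ≥ 0.74   (potassium (K₂O))
  0.46x1 + 0.3x2 + 0.46x3 + 0.54x4 ≥ 0.28   (phosphorus (P₂O₅))
  x1, x2, x3, x4, x5 ≥ 0.
The cheapest feasible vertex uses only MAP, muriate of potash; triple superphosphate, rock phosphate, DAP are not used. Binding constraints: sulfur and potassium (K₂O).
That vertex is x4 = 1, x5 = 1.254.
Total cost: 0.75·1 + 0.64·1.254 = 1.5526.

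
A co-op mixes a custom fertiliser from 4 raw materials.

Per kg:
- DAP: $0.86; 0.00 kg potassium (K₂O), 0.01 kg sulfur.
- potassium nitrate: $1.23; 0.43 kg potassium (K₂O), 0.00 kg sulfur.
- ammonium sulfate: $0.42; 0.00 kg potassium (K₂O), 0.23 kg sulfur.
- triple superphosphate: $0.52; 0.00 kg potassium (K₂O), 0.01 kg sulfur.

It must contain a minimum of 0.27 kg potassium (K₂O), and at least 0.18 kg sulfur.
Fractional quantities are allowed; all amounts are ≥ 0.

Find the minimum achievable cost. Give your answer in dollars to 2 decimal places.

Let x1 = kg of DAP, x2 = kg of potassium nitrate, x3 = kg of ammonium sulfate, x4 = kg of triple superphosphate.
Minimise 0.86x1 + 1.23x2 + 0.42x3 + 0.52x4 subject to:
  0.43x2 ≥ 0.27   (potassium (K₂O))
  0.01x1 + 0.23x3 + 0.01x4 ≥ 0.18   (sulfur)
  x1, x2, x3, x4 ≥ 0.
At the optimum only potassium nitrate, ammonium sulfate are positive (DAP, triple superphosphate = 0). The potassium (K₂O) and sulfur requirements are met with equality.
Optimal quantities: potassium nitrate = 0.6279 kg, ammonium sulfate = 0.7826 kg.
Total cost: 1.23·0.6279 + 0.42·0.7826 = 1.1010.

$1.10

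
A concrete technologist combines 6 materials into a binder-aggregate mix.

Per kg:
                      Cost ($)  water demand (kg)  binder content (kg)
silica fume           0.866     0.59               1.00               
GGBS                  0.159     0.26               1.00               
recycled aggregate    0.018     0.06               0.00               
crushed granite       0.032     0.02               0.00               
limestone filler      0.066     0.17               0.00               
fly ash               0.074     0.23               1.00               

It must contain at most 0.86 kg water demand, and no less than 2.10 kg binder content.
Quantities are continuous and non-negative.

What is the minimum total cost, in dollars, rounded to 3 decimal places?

$0.155

Let x1 = kg of silica fume, x2 = kg of GGBS, x3 = kg of recycled aggregate, x4 = kg of crushed granite, x5 = kg of limestone filler, x6 = kg of fly ash.
Minimize 0.866x1 + 0.159x2 + 0.018x3 + 0.032x4 + 0.066x5 + 0.074x6 subject to:
  0.59x1 + 0.26x2 + 0.06x3 + 0.02x4 + 0.17x5 + 0.23x6 ≤ 0.86   (water demand)
  1x1 + 1x2 + 1x6 ≥ 2.1   (binder content)
  x1, x2, x3, x4, x5, x6 ≥ 0.
The optimal basis is {fly ash}; silica fume, GGBS, recycled aggregate, crushed granite, limestone filler drop out. Binding constraint: binder content.
That vertex is x6 = 2.1.
Total cost: 0.074·2.1 = 0.15540.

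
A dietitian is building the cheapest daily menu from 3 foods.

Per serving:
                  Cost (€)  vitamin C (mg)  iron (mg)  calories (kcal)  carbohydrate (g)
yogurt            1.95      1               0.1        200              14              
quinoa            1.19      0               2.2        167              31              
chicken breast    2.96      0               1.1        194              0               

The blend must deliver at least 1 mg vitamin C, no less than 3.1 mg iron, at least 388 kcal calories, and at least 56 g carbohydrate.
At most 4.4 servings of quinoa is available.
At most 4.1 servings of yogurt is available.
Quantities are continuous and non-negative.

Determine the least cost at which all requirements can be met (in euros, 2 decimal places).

€3.57

Let x1 = servings of yogurt, x2 = servings of quinoa, x3 = servings of chicken breast.
Minimize 1.95x1 + 1.19x2 + 2.96x3 subject to:
  1x1 ≥ 1   (vitamin C)
  0.1x1 + 2.2x2 + 1.1x3 ≥ 3.1   (iron)
  200x1 + 167x2 + 194x3 ≥ 388   (calories)
  14x1 + 31x2 ≥ 56   (carbohydrate)
  x2 ≤ 4.4
  x1 ≤ 4.1
  x1, x2, x3 ≥ 0.
The cheapest feasible vertex uses only yogurt, quinoa; chicken breast is not used. The vitamin C and iron requirements are met with equality.
That vertex is x1 = 1, x2 = 1.364.
Cost = 1.95·1 + 1.19·1.364 = 3.5732.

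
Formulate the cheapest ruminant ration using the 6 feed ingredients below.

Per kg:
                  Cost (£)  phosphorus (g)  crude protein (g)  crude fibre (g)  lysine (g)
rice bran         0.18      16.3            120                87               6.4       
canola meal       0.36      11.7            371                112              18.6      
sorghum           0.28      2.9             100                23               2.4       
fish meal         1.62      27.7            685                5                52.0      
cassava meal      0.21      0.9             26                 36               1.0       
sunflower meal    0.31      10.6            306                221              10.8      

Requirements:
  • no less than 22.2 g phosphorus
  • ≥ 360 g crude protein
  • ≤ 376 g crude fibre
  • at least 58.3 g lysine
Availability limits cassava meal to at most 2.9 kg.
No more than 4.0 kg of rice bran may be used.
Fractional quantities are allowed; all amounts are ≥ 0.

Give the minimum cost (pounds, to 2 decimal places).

£1.13

Let x1 = kg of rice bran, x2 = kg of canola meal, x3 = kg of sorghum, x4 = kg of fish meal, x5 = kg of cassava meal, x6 = kg of sunflower meal.
Minimize 0.18x1 + 0.36x2 + 0.28x3 + 1.62x4 + 0.21x5 + 0.31x6 subject to:
  16.3x1 + 11.7x2 + 2.9x3 + 27.7x4 + 0.9x5 + 10.6x6 ≥ 22.2   (phosphorus)
  120x1 + 371x2 + 100x3 + 685x4 + 26x5 + 306x6 ≥ 360   (crude protein)
  87x1 + 112x2 + 23x3 + 5x4 + 36x5 + 221x6 ≤ 376   (crude fibre)
  6.4x1 + 18.6x2 + 2.4x3 + 52x4 + 1x5 + 10.8x6 ≥ 58.3   (lysine)
  x5 ≤ 2.9
  x1 ≤ 4
  x1, x2, x3, x4, x5, x6 ≥ 0.
The minimum-cost mix takes nothing from rice bran, sorghum, fish meal, cassava meal, sunflower meal — only canola meal. Binding constraint: lysine.
So canola meal = 3.134 kg.
Cost = 0.36·3.134 = 1.1282.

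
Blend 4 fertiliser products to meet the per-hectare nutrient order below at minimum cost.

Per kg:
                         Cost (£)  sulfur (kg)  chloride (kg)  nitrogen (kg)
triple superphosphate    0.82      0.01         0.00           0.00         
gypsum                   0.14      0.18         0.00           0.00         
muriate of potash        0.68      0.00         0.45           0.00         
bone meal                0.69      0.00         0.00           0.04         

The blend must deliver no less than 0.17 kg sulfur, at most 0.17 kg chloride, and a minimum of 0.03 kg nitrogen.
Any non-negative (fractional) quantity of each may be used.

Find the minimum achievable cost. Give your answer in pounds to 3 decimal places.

Let x1 = kg of triple superphosphate, x2 = kg of gypsum, x3 = kg of muriate of potash, x4 = kg of bone meal.
Minimise 0.82x1 + 0.14x2 + 0.68x3 + 0.69x4 subject to:
  0.01x1 + 0.18x2 ≥ 0.17   (sulfur)
  0.45x3 ≤ 0.17   (chloride)
  0.04x4 ≥ 0.03   (nitrogen)
  x1, x2, x3, x4 ≥ 0.
At the optimum only gypsum, bone meal are positive (triple superphosphate, muriate of potash = 0). The sulfur and nitrogen requirements are met with equality.
That vertex is x2 = 0.9444, x4 = 0.75.
Objective = 0.14·0.9444 + 0.69·0.75 = 0.64972.

£0.650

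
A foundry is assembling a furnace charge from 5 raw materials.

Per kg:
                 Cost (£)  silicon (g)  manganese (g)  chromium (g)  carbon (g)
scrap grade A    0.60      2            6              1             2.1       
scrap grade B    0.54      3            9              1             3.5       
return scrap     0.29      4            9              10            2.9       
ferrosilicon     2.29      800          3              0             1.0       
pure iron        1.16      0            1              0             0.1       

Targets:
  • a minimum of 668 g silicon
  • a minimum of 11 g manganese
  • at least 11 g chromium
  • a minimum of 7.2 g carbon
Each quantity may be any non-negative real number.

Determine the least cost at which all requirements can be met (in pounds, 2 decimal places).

Let x1 = kg of scrap grade A, x2 = kg of scrap grade B, x3 = kg of return scrap, x4 = kg of ferrosilicon, x5 = kg of pure iron.
Minimise 0.6x1 + 0.54x2 + 0.29x3 + 2.29x4 + 1.16x5 s.t.:
  2x1 + 3x2 + 4x3 + 800x4 ≥ 668   (silicon)
  6x1 + 9x2 + 9x3 + 3x4 + 1x5 ≥ 11   (manganese)
  1x1 + 1x2 + 10x3 ≥ 11   (chromium)
  2.1x1 + 3.5x2 + 2.9x3 + 1x4 + 0.1x5 ≥ 7.2   (carbon)
  x1, x2, x3, x4, x5 ≥ 0.
The cheapest feasible vertex uses only return scrap, ferrosilicon; scrap grade A, scrap grade B, pure iron are not used. The silicon and carbon requirements are met with equality.
Optimal quantities: return scrap = 2.199 kg, ferrosilicon = 0.824 kg.
Cost = 0.29·2.199 + 2.29·0.824 = 2.5247.

£2.52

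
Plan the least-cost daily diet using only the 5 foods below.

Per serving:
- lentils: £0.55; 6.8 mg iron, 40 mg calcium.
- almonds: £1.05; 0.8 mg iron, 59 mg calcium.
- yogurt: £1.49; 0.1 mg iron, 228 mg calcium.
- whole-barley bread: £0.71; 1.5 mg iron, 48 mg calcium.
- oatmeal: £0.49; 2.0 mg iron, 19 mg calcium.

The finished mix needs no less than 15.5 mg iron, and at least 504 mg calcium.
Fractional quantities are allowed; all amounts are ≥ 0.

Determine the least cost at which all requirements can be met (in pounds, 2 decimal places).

Set it up as a linear program. Let x1 = servings of lentils, x2 = servings of almonds, x3 = servings of yogurt, x4 = servings of whole-barley bread, x5 = servings of oatmeal.
min 0.55x1 + 1.05x2 + 1.49x3 + 0.71x4 + 0.49x5 with:
  6.8x1 + 0.8x2 + 0.1x3 + 1.5x4 + 2x5 ≥ 15.5   (iron)
  40x1 + 59x2 + 228x3 + 48x4 + 19x5 ≥ 504   (calcium)
  x1, x2, x3, x4, x5 ≥ 0.
At the optimum only lentils, yogurt are positive (almonds, whole-barley bread, oatmeal = 0). There the iron and calcium constraints are tight.
So lentils = 2.253 servings, yogurt = 1.815 servings.
Total cost: 0.55·2.253 + 1.49·1.815 = 3.9435.

£3.94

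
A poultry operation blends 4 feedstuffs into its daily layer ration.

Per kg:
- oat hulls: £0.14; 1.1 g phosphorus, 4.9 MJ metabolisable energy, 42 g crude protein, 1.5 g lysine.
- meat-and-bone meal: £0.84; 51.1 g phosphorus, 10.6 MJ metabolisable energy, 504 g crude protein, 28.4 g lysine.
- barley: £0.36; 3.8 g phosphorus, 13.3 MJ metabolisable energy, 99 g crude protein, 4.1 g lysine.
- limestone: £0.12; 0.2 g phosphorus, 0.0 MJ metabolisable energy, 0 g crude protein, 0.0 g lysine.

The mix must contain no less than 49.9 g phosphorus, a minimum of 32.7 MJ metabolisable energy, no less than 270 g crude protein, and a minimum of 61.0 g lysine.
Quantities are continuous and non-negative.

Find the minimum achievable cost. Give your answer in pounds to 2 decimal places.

This is a linear program. Let x1 = kg of oat hulls, x2 = kg of meat-and-bone meal, x3 = kg of barley, x4 = kg of limestone.
Minimize 0.14x1 + 0.84x2 + 0.36x3 + 0.12x4 with:
  1.1x1 + 51.1x2 + 3.8x3 + 0.2x4 ≥ 49.9   (phosphorus)
  4.9x1 + 10.6x2 + 13.3x3 ≥ 32.7   (metabolisable energy)
  42x1 + 504x2 + 99x3 ≥ 270   (crude protein)
  1.5x1 + 28.4x2 + 4.1x3 ≥ 61   (lysine)
  x1, x2, x3, x4 ≥ 0.
The optimal basis is {meat-and-bone meal, barley}; oat hulls, limestone drop out. The metabolisable energy and lysine requirements are met with equality.
Solving gives x2 = 2.026, x3 = 0.8439.
Cost = 0.84·2.026 + 0.36·0.8439 = 2.0056.

£2.01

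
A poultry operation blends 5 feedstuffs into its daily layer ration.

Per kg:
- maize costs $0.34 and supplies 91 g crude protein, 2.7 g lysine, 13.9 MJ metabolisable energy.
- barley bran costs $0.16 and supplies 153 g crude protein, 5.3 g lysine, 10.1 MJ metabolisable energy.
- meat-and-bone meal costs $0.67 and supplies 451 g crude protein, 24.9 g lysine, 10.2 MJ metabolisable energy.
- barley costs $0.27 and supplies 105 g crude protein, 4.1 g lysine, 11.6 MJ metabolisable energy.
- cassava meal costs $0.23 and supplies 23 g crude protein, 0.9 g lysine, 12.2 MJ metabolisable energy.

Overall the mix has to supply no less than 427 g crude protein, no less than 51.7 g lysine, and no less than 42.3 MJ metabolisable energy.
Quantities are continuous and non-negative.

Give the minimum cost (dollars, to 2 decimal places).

Let x1 = kg of maize, x2 = kg of barley bran, x3 = kg of meat-and-bone meal, x4 = kg of barley, x5 = kg of cassava meal.
Minimise 0.34x1 + 0.16x2 + 0.67x3 + 0.27x4 + 0.23x5 subject to:
  91x1 + 153x2 + 451x3 + 105x4 + 23x5 ≥ 427   (crude protein)
  2.7x1 + 5.3x2 + 24.9x3 + 4.1x4 + 0.9x5 ≥ 51.7   (lysine)
  13.9x1 + 10.1x2 + 10.2x3 + 11.6x4 + 12.2x5 ≥ 42.3   (metabolisable energy)
  x1, x2, x3, x4, x5 ≥ 0.
The cheapest feasible vertex uses only barley bran, meat-and-bone meal; maize, barley, cassava meal are not used. Binding constraints: lysine and metabolisable energy.
Solving gives x2 = 2.664, x3 = 1.509.
Hence cost = 0.16·2.664 + 0.67·1.509 = $1.4373.

$1.44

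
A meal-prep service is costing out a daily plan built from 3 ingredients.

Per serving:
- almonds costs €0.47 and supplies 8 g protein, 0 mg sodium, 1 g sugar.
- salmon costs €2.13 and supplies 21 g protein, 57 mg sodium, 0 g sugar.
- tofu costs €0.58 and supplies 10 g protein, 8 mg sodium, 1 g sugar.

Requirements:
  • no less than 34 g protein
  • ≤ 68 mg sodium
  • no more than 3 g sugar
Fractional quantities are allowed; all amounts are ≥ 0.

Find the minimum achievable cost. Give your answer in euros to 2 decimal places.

€2.15

Set it up as a linear program. Let x1 = servings of almonds, x2 = servings of salmon, x3 = servings of tofu.
Minimise 0.47x1 + 2.13x2 + 0.58x3 subject to:
  8x1 + 21x2 + 10x3 ≥ 34   (protein)
  57x2 + 8x3 ≤ 68   (sodium)
  1x1 + 1x3 ≤ 3   (sugar)
  x1, x2, x3 ≥ 0.
At the optimum only salmon, tofu are positive (almonds = 0). The protein and sugar requirements are met with equality.
That vertex is x2 = 0.1905, x3 = 3.
Cost = 2.13·0.1905 + 0.58·3 = 2.1458.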